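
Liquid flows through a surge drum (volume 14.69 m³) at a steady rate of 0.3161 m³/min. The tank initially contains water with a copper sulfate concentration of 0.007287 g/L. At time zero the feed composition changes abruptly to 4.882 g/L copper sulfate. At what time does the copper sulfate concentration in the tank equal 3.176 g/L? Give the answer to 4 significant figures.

Species balance on the tank: V dC/dt = Q(C_in − C), so τ = V/Q = 46.4726 min.
C(t) = C_in + (C₀ − C_in) e^(−t/τ). Set C = 3.176 and solve for t:
e^(−t/τ) = (C − C_in)/(C₀ − C_in) = (3.176 − 4.882)/(0.007287 − 4.882) = 0.349969
t = −τ ln(…) = 46.4726 × 1.04991 = 48.7921 min.

48.79 min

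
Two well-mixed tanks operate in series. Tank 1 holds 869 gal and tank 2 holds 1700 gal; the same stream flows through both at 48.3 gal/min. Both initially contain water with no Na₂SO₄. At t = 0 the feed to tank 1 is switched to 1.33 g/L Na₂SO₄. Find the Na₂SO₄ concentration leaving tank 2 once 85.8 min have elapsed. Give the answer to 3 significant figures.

Time constants: τᵢ = Vᵢ/Q for each well-mixed tank.
τ₁ = 869/48.3 = 17.992 min; τ₂ = 1700/48.3 = 35.197 min.
Solving the cascade with C₁(0)=C₂(0)=0 gives C₂(t) = C_in[1 − (τ₁ e^(−t/τ₁) − τ₂ e^(−t/τ₂))/(τ₁ − τ₂)].
At t = 85.8: e^(−t/τ₁) = 0.0084900, e^(−t/τ₂) = 0.087359.
C₂ = 1.33·[1 − (17.992·0.0084900 − 35.197·0.087359)/(-17.205)] = 1.33·0.83017 = 1.1041 g/L.

1.10 g/L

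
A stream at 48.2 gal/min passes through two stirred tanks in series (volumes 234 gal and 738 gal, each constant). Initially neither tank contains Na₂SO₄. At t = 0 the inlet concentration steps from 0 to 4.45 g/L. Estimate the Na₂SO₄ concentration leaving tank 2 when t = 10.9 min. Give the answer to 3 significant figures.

1.47 g/L

Species balance on tank i: dCᵢ/dt = (Cᵢ₋₁ − Cᵢ)/τᵢ with τᵢ = Vᵢ/Q.
τ₁ = 234/48.2 = 4.8548 min; τ₂ = 738/48.2 = 15.311 min.
Tank 1: C₁ = C_in(1 − e^(−t/τ₁)). Tank 2 (τ₁ ≠ τ₂): C₂ = C_in[1 − (τ₁ e^(−t/τ₁) − τ₂ e^(−t/τ₂))/(τ₁ − τ₂)].
At t = 10.9: e^(−t/τ₁) = 0.10590, e^(−t/τ₂) = 0.49071.
C₂ = 4.45·[1 − (4.8548·0.10590 − 15.311·0.49071)/(-10.456)] = 4.45·0.33063 = 1.4713 g/L.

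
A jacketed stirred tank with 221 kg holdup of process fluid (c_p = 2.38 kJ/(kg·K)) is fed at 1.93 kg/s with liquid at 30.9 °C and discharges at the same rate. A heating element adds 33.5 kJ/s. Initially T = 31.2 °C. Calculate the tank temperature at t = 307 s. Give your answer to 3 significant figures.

37.7 °C

M c_p dT/dt = ṁ c_p (T_in − T) + Q̇.
Rearrange: dT/dt = (T_ss − T)/τ with τ = M/ṁ = 114.51 s and T_ss = T_in + Q̇/(ṁ c_p) = 38.193 °C.
This is linear first-order; T(t) = T_ss + (T₀ − T_ss) e^(−t/τ).
T(307) = 38.193 + (-6.9931)·e^(−307/114.51) = 38.193 + (-6.9931)·0.068492 = 37.714 °C.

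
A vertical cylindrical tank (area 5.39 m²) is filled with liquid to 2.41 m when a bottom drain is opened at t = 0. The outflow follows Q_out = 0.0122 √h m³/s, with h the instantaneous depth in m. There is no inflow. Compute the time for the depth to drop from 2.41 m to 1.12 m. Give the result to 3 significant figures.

With no inflow, A dh/dt = −0.0122 √h.
This is separable: 2 d(√h)/dt = −0.0122/A, so √h = √h₀ − (0.0122/(2A)) t.
t = 2A(√h₀ − √h)/0.0122 = 2·5.39·(√2.41 − √1.12)/0.0122
  = 10.780 × (1.5524 − 1.0583) / 0.0122 = 436.60 s.

437 s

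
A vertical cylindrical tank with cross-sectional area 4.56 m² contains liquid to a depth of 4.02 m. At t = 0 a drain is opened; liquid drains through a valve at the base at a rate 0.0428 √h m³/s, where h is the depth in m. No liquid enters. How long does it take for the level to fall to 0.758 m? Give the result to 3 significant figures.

242 s

With no inflow, A dh/dt = −0.0428 √h.
This is separable: 2 d(√h)/dt = −0.0428/A, so √h = √h₀ − (0.0428/(2A)) t.
t = 2A(√h₀ − √h)/0.0428 = 2·4.56·(√4.02 − √0.758)/0.0428
  = 9.1200 × (2.0050 − 0.87063) / 0.0428 = 241.71 s.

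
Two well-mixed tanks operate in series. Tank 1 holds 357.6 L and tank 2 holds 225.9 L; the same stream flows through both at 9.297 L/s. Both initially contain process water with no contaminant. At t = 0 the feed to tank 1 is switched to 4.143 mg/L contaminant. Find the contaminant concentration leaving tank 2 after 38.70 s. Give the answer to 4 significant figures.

1.475 mg/L

Each tank obeys Vᵢ dCᵢ/dt = Q(Cᵢ₋₁ − Cᵢ), so τᵢ = Vᵢ/Q.
τ₁ = 357.6/9.297 = 38.4640 s; τ₂ = 225.9/9.297 = 24.2982 s.
Tank 1: C₁ = C_in(1 − e^(−t/τ₁)). Tank 2 (τ₁ ≠ τ₂): C₂ = C_in[1 − (τ₁ e^(−t/τ₁) − τ₂ e^(−t/τ₂))/(τ₁ − τ₂)].
At t = 38.70: e^(−t/τ₁) = 0.365629, e^(−t/τ₂) = 0.203373.
C₂ = 4.143·[1 − (38.4640·0.365629 − 24.2982·0.203373)/(14.1659)] = 4.143·0.356059 = 1.47515 mg/L.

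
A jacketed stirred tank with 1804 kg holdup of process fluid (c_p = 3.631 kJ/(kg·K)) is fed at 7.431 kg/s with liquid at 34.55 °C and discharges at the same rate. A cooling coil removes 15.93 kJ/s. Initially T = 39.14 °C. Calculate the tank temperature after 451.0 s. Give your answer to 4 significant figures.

M c_p dT/dt = ṁ c_p (T_in − T) − Q̇.
Rearrange: dT/dt = (T_ss − T)/τ with τ = M/ṁ = 242.767 s and T_ss = T_in − Q̇/(ṁ c_p) = 33.9596 °C.
Integrating: T(t) = T_ss + (T₀ − T_ss) e^(−t/τ).
T(451.0) = 33.9596 + (5.18039)·e^(−451.0/242.767) = 33.9596 + (5.18039)·0.156023 = 34.7679 °C.

34.77 °C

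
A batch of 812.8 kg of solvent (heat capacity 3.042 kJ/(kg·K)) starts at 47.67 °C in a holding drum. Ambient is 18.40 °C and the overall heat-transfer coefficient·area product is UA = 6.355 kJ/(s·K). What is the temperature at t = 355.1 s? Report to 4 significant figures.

30.15 °C

Heat balance on the well-mixed liquid: M c_p dT/dt = −UA(T − T_amb).
dT/dt = (T_ss − T)/τ with T_ss = T_amb = 18.4000 °C, τ = M c_p/UA = 812.8·3.042/6.355 = 389.070 s.
Solution: T(t) = T_ss + (T₀ − T_ss) e^(−t/τ).
T(355.1) = 18.4000 + (29.2700)·0.401443 = 30.1502 °C.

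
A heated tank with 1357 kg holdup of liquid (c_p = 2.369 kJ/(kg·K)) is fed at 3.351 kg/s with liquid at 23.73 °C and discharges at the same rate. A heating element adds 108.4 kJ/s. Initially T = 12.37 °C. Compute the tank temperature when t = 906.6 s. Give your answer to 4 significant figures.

34.72 °C

M c_p dT/dt = ṁ c_p (T_in − T) + Q̇.
Rearrange: dT/dt = (T_ss − T)/τ with τ = M/ṁ = 404.954 s and T_ss = T_in + Q̇/(ṁ c_p) = 37.3849 °C.
T approaches T_ss exponentially: T(t) = T_ss + (T₀ − T_ss) e^(−t/τ).
T(906.6) = 37.3849 + (-25.0149)·e^(−906.6/404.954) = 37.3849 + (-25.0149)·0.106589 = 34.7186 °C.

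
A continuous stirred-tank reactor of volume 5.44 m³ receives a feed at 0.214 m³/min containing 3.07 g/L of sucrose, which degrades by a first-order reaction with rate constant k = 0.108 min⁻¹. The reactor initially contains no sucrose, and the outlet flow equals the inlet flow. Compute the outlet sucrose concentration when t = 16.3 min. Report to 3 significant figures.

Species balance: V dC/dt = Q C_in − Q C − k V C.
dC/dt = (Q/V) C_in − (Q/V + k) C; effective rate a = Q/V + k = 0.039338 + 0.108 = 0.14734 min⁻¹.
C_ss = Q C_in/(Q + kV) = 0.81967 g/L; C(t) = C_ss + (C₀ − C_ss) e^(−a t).
C(16.3) = 0.81967 + (-0.81967)·e^(−0.14734·16.3) = 0.81967 + (-0.81967)·0.090572 = 0.74543 g/L.

0.745 g/L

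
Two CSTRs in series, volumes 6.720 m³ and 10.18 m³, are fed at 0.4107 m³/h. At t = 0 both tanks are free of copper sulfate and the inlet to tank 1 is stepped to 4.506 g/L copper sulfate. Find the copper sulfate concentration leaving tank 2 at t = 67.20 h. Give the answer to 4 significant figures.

3.769 g/L

Species balance on tank i: dCᵢ/dt = (Cᵢ₋₁ − Cᵢ)/τᵢ with τᵢ = Vᵢ/Q.
τ₁ = 6.720/0.4107 = 16.3623 h; τ₂ = 10.18/0.4107 = 24.7869 h.
Solving the cascade with C₁(0)=C₂(0)=0 gives C₂(t) = C_in[1 − (τ₁ e^(−t/τ₁) − τ₂ e^(−t/τ₂))/(τ₁ − τ₂)].
At t = 67.20: e^(−t/τ₁) = 0.0164571, e^(−t/τ₂) = 0.0664634.
C₂ = 4.506·[1 − (16.3623·0.0164571 − 24.7869·0.0664634)/(-8.42464)] = 4.506·0.836415 = 3.76888 g/L.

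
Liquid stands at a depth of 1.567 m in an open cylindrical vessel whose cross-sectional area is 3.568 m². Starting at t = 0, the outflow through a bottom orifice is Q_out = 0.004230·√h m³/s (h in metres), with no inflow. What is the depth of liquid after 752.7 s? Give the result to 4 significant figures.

0.6490 m

With no inflow, A dh/dt = −0.004230 √h.
This is separable: 2 d(√h)/dt = −0.004230/A, so √h = √h₀ − (0.004230/(2A)) t.
√h = √1.567 − 0.004230·752.7/(2·3.568) = 1.25180 − 0.446177 = 0.805621.
h = 0.805621² = 0.649026 m.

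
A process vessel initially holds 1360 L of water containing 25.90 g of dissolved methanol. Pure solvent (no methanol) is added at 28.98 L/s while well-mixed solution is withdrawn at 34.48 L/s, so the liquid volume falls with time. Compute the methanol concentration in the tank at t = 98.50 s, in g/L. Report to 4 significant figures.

Let m(t) be the amount of methanol. Volume: V(t) = V₀ + (Q_in − Q_out) t = 1360 − 5.50000 t; V(98.50) = 818.250 L.
No methanol enters, so dm/dt = −Q_out · (m/V).
Separate: dm/m = −Q_out dt/V(t) ⇒ ln(m/m₀) = −(Q_out/(Q_in−Q_out)) ln(V/V₀).
m = m₀ (V₀/V)^(Q_out/(Q_in−Q_out)) = 25.90 × (1360/818.250)^(-6.26909) = 1.07154 g.
C = m/V = 1.07154/818.250 = 0.00130955 g/L.

0.001310 g/L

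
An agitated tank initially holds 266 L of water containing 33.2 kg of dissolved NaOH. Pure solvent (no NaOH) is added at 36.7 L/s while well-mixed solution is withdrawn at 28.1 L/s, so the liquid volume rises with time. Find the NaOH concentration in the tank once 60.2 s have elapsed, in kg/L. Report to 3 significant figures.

Total volume: dV/dt = Q_in − Q_out = 8.6000 L/s, so V(t) = 266 + 8.6000 t and V(60.2) = 783.72 L.
Species balance (pure solvent in): dm/dt = −Q_out · m/V(t).
dm/m = −Q_out dt/(V₀ + 8.6000 t); integrating gives ln(m/m₀) = −(Q_out/(Q_in−Q_out)) ln(V/V₀).
m = m₀ (V₀/V)^(Q_out/(Q_in−Q_out)) = 33.2 × (266/783.72)^(3.2674) = 0.97229 kg.
C = m/V = 0.97229/783.72 = 0.0012406 kg/L.

0.00124 kg/L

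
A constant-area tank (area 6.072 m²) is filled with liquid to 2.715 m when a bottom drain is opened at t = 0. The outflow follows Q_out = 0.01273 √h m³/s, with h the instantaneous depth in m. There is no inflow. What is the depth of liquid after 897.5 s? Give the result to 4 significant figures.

0.4997 m

With no inflow, A dh/dt = −0.01273 √h.
This is separable: 2 d(√h)/dt = −0.01273/A, so √h = √h₀ − (0.01273/(2A)) t.
√h = √2.715 − 0.01273·897.5/(2·6.072) = 1.64773 − 0.940808 = 0.706917.
h = 0.706917² = 0.499732 m.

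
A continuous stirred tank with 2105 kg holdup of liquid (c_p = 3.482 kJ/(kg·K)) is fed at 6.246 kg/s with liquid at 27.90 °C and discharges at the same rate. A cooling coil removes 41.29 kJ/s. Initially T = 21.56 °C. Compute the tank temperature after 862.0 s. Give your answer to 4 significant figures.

Heat balance on the well-mixed liquid: M c_p dT/dt = ṁ c_p (T_in − T) − 41.29.
τ = M/ṁ = 337.016 s; T_ss = T_in − Q̇/(ṁ c_p) = 27.90 − 41.29/(6.246·3.482) = 26.0015 °C.
Integrating: T(t) = T_ss + (T₀ − T_ss) e^(−t/τ).
T(862.0) = 26.0015 + (-4.44148)·e^(−862.0/337.016) = 26.0015 + (-4.44148)·0.0774793 = 25.6574 °C.

25.66 °C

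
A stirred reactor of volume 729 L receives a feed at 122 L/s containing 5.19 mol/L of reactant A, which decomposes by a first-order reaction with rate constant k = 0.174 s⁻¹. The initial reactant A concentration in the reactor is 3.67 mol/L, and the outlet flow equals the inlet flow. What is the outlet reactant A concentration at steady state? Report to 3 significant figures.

Species balance: V dC/dt = Q C_in − Q C − k V C.
Steady state (dC/dt = 0): C_ss = Q C_in/(Q + kV) = C_in/(1 + kV/Q).
C_ss = 122·5.19/(122 + 0.174·729) = 633.18/248.85 = 2.5445 mol/L.

2.54 mol/L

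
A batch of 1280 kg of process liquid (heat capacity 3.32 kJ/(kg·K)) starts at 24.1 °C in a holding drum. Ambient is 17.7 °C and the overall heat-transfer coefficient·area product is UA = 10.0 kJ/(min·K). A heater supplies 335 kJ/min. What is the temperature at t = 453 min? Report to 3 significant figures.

First-law balance (no shaft work): M c_p dT/dt = −UA(T − T_amb) + Q̇.
dT/dt = (T_ss − T)/τ with T_ss = T_amb + Q̇/UA = 17.7 + 335/10.0 = 51.200 °C, τ = M c_p/UA = 1280·3.32/10.0 = 424.96 min.
Integrating: T(t) = T_ss + (T₀ − T_ss) e^(−t/τ).
T(453) = 51.200 + (-27.100)·0.34439 = 41.867 °C.

41.9 °C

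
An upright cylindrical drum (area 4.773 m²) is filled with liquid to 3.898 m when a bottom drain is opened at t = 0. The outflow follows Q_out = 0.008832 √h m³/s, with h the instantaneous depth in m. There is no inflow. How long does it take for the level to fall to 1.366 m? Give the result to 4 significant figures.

870.7 s

With no inflow, A dh/dt = −0.008832 √h.
∫ h^(−1/2) dh = −(0.008832/A) ∫ dt, giving 2√h = 2√h₀ − (0.008832/A) t.
t = 2A(√h₀ − √h)/0.008832 = 2·4.773·(√3.898 − √1.366)/0.008832
  = 9.54600 × (1.97434 − 1.16876) / 0.008832 = 870.700 s.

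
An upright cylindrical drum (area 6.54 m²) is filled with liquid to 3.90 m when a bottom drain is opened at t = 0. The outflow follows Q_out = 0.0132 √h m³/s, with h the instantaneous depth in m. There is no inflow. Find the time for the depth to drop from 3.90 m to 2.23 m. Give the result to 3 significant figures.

477 s

A dh/dt = −Q_out = −0.0132 √h.
Separate and integrate: 2(√h − √h₀) = −(0.0132/A) t.
t = 2A(√h₀ − √h)/0.0132 = 2·6.54·(√3.90 − √2.23)/0.0132
  = 13.080 × (1.9748 − 1.4933) / 0.0132 = 477.15 s.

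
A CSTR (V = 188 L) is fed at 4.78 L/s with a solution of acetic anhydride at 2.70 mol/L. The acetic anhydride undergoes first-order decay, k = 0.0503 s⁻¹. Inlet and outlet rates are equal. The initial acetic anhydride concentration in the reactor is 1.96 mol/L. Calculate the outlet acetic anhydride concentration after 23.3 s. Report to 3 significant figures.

Accumulation = in − out − consumed: V dC/dt = Q C_in − Q C − k V C.
This is linear with rate a = Q/V + k = 0.075726 s⁻¹.
C_ss = Q C_in/(Q + kV) = 0.90655 mol/L; C(t) = C_ss + (C₀ − C_ss) e^(−a t).
C(23.3) = 0.90655 + (1.0535)·e^(−0.075726·23.3) = 0.90655 + (1.0535)·0.17129 = 1.0870 mol/L.

1.09 mol/L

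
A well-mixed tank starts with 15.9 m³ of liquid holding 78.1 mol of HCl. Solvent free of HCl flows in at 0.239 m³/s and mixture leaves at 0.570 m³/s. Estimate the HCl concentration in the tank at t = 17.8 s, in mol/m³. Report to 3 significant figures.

3.52 mol/m³

Let m(t) be the amount of HCl. Volume: V(t) = V₀ + (Q_in − Q_out) t = 15.9 − 0.33100 t; V(17.8) = 10.008 m³.
No HCl enters, so dm/dt = −Q_out · (m/V).
dm/m = −Q_out dt/(V₀ − 0.33100 t); integrating gives ln(m/m₀) = −(Q_out/(Q_in−Q_out)) ln(V/V₀).
m = m₀ (V₀/V)^(Q_out/(Q_in−Q_out)) = 78.1 × (15.9/10.008)^(-1.7221) = 35.192 mol.
C = m/V = 35.192/10.008 = 3.5163 mol/m³.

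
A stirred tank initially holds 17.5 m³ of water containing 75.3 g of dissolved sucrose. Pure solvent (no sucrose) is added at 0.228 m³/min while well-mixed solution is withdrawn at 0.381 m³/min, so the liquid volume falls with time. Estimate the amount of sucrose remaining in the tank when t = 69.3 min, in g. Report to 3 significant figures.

Total volume: dV/dt = Q_in − Q_out = -0.15300 m³/min, so V(t) = 17.5 − 0.15300 t and V(69.3) = 6.8971 m³.
No sucrose enters, so dm/dt = −Q_out · (m/V).
dm/m = −Q_out dt/(V₀ − 0.15300 t); integrating gives ln(m/m₀) = −(Q_out/(Q_in−Q_out)) ln(V/V₀).
m = m₀ (V₀/V)^(Q_out/(Q_in−Q_out)) = 75.3 × (17.5/6.8971)^(-2.4902) = 7.4102 g.

7.41 g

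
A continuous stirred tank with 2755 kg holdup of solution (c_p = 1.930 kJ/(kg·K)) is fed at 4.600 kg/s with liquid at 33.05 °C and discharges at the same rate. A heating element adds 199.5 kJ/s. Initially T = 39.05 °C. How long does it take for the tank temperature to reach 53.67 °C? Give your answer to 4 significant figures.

Energy balance: M c_p dT/dt = ṁ c_p (T_in − T) + 199.5.
τ = M/ṁ = 598.913 s; T_ss = T_in + Q̇/(ṁ c_p) = 55.5213 °C.
T(t) = T_ss + (T₀ − T_ss) e^(−t/τ). Set T = 53.67:
e^(−t/τ) = (53.67 − 55.5213)/(39.05 − 55.5213) = 0.112394
t = −598.913 · ln(0.112394) = 1309.07 s.

1309 s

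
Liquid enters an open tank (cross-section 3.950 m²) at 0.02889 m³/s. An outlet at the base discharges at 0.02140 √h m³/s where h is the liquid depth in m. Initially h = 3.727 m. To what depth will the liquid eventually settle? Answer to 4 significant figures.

1.823 m

Accumulation of liquid (constant cross-section A): A dh/dt = Q_in − 0.02140 √h. At steady state dh/dt = 0:
Q_in = 0.02140 √h_ss ⇒ √h_ss = 0.02889/0.02140 = 1.35000.
h_ss = 1.35000² = 1.82250 m. (Since h₀ = 3.727 m > h_ss, the level will fall toward this value.)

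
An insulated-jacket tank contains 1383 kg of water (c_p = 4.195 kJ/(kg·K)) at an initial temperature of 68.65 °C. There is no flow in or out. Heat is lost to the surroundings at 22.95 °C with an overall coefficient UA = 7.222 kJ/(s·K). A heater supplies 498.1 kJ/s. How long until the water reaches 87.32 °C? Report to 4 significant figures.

1302 s

Lumped-capacitance energy balance: M c_p dT/dt = UA(T_amb − T) + Q̇.
τ = M c_p/UA = 803.335 s; T_ss = T_amb + Q̇/UA = 22.95 + 498.1/7.222 = 91.9198 °C.
T(t) = T_ss + (T₀ − T_ss)e^(−t/τ); set T = 87.32:
t = −τ ln[(T − T_ss)/(T₀ − T_ss)] = −803.335 · ln(0.197673) = 1302.32 s.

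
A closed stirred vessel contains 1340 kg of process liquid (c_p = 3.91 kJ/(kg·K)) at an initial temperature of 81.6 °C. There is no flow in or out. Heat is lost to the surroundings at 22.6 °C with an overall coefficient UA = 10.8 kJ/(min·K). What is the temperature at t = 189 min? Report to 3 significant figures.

Lumped-capacitance energy balance: M c_p dT/dt = UA(T_amb − T).
dT/dt = (T_ss − T)/τ with T_ss = T_amb = 22.600 °C, τ = M c_p/UA = 1340·3.91/10.8 = 485.13 min.
Solution: T(t) = T_ss + (T₀ − T_ss) e^(−t/τ).
T(189) = 22.600 + (59.000)·0.67734 = 62.563 °C.

62.6 °C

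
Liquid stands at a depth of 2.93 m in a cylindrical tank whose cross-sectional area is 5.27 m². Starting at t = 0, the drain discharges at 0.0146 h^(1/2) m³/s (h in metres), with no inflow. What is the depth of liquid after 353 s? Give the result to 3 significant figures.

1.50 m

Volume balance on the tank: A dh/dt = −0.0146 √h.
∫ h^(−1/2) dh = −(0.0146/A) ∫ dt, giving 2√h = 2√h₀ − (0.0146/A) t.
√h = √2.93 − 0.0146·353/(2·5.27) = 1.7117 − 0.48898 = 1.2227.
h = 1.2227² = 1.4951 m.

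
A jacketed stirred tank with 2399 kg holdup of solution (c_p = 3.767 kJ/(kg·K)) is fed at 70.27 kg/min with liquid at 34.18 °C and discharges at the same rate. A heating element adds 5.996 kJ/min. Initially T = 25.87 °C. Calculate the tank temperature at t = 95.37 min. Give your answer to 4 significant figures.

33.69 °C

Energy balance: M c_p dT/dt = ṁ c_p (T_in − T) + 5.996.
Rearrange: dT/dt = (T_ss − T)/τ with τ = M/ṁ = 34.1397 min and T_ss = T_in + Q̇/(ṁ c_p) = 34.2027 °C.
T approaches T_ss exponentially: T(t) = T_ss + (T₀ − T_ss) e^(−t/τ).
T(95.37) = 34.2027 + (-8.33265)·e^(−95.37/34.1397) = 34.2027 + (-8.33265)·0.0612055 = 33.6926 °C.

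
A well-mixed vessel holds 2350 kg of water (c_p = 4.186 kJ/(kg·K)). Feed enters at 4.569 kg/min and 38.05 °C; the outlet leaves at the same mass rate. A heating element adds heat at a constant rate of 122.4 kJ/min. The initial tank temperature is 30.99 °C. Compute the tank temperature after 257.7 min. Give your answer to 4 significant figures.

Unsteady energy balance on the tank contents: M c_p dT/dt = ṁ c_p (T_in − T) + 122.4.
Rearrange: dT/dt = (T_ss − T)/τ with τ = M/ṁ = 514.336 min and T_ss = T_in + Q̇/(ṁ c_p) = 44.4497 °C.
Integrating: T(t) = T_ss + (T₀ − T_ss) e^(−t/τ).
T(257.7) = 44.4497 + (-13.4597)·e^(−257.7/514.336) = 44.4497 + (-13.4597)·0.605903 = 36.2944 °C.

36.29 °C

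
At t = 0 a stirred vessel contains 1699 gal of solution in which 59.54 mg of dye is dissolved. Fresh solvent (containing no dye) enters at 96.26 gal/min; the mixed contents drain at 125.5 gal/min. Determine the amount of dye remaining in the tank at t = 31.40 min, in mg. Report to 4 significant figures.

Total volume: dV/dt = Q_in − Q_out = -29.2400 gal/min, so V(t) = 1699 − 29.2400 t and V(31.40) = 780.864 gal.
Species balance (pure solvent in): dm/dt = −Q_out · m/V(t).
dm/m = −Q_out dt/(V₀ − 29.2400 t); integrating gives ln(m/m₀) = −(Q_out/(Q_in−Q_out)) ln(V/V₀).
m = m₀ (V₀/V)^(Q_out/(Q_in−Q_out)) = 59.54 × (1699/780.864)^(-4.29207) = 2.11705 mg.

2.117 mg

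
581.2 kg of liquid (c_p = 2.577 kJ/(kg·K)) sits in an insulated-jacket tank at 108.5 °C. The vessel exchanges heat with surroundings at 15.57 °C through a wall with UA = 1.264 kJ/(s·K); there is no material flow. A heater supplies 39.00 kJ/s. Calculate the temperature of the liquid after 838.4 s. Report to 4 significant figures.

Energy balance: M c_p dT/dt = −UA(T − T_amb) + Q̇.
dT/dt = (T_ss − T)/τ with T_ss = T_amb + Q̇/UA = 15.57 + 39.00/1.264 = 46.4244 °C, τ = M c_p/UA = 581.2·2.577/1.264 = 1184.93 s.
Solution: T(t) = T_ss + (T₀ − T_ss) e^(−t/τ).
T(838.4) = 46.4244 + (62.0756)·0.492849 = 77.0183 °C.

77.02 °C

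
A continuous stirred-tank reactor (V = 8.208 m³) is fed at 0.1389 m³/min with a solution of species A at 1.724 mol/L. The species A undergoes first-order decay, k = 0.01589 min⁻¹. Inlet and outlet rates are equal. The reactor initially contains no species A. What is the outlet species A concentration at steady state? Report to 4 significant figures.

V dC/dt = Q(C_in − C) − k V C.
At steady state: 0 = Q C_in − (Q + kV) C_ss, so C_ss = Q C_in/(Q + kV).
C_ss = 0.1389·1.724/(0.1389 + 0.01589·8.208) = 0.239464/0.269325 = 0.889125 mol/L.

0.8891 mol/L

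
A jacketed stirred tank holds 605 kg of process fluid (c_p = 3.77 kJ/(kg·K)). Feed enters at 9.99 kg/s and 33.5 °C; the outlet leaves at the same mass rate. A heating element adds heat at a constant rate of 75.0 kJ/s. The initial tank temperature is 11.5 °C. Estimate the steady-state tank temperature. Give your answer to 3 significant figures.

35.5 °C

M c_p dT/dt = ṁ c_p (T_in − T) + Q̇.
At steady state dT/dt = 0 ⇒ T_ss = T_in + Q̇/(ṁ c_p) = 33.5 + 75.0/(9.99·3.77) = 35.491 °C.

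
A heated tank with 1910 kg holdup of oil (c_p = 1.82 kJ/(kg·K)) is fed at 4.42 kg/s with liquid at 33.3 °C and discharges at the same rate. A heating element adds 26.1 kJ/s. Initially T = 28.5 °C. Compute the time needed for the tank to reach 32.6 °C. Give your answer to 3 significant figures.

M c_p dT/dt = ṁ c_p (T_in − T) + Q̇.
τ = M/ṁ = 432.13 s; T_ss = T_in + Q̇/(ṁ c_p) = 36.544 °C.
T(t) = T_ss + (T₀ − T_ss) e^(−t/τ). Set T = 32.6:
e^(−t/τ) = (32.6 − 36.544)/(28.5 − 36.544) = 0.49033
t = −432.13 · ln(0.49033) = 307.96 s.

308 s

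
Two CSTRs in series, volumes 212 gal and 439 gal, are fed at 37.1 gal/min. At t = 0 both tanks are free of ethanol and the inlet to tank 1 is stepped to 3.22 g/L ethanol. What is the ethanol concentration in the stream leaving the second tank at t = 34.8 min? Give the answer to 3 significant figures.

2.90 g/L

Species balance on tank i: dCᵢ/dt = (Cᵢ₋₁ − Cᵢ)/τᵢ with τᵢ = Vᵢ/Q.
τ₁ = 212/37.1 = 5.7143 min; τ₂ = 439/37.1 = 11.833 min.
Solving the cascade with C₁(0)=C₂(0)=0 gives C₂(t) = C_in[1 − (τ₁ e^(−t/τ₁) − τ₂ e^(−t/τ₂))/(τ₁ − τ₂)].
At t = 34.8: e^(−t/τ₁) = 0.0022654, e^(−t/τ₂) = 0.052815.
C₂ = 3.22·[1 − (5.7143·0.0022654 − 11.833·0.052815)/(-6.1186)] = 3.22·0.89998 = 2.8979 g/L.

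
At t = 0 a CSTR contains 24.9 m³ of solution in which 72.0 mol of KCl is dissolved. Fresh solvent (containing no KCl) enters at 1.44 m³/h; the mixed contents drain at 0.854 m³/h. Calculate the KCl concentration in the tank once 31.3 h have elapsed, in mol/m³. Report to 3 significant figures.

Total volume: dV/dt = Q_in − Q_out = 0.58600 m³/h, so V(t) = 24.9 + 0.58600 t and V(31.3) = 43.242 m³.
Solute balance: dm/dt = 0 − Q_out C = −Q_out m/V(t).
Separate: dm/m = −Q_out dt/V(t) ⇒ ln(m/m₀) = −(Q_out/(Q_in−Q_out)) ln(V/V₀).
m = m₀ (V₀/V)^(Q_out/(Q_in−Q_out)) = 72.0 × (24.9/43.242)^(1.4573) = 32.211 mol.
C = m/V = 32.211/43.242 = 0.74490 mol/m³.

0.745 mol/m³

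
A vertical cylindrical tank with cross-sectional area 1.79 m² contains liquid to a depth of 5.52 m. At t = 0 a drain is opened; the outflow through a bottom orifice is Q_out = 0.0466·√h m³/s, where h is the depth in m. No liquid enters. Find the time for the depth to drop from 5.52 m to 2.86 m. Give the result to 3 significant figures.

A dh/dt = −Q_out = −0.0466 √h.
This is separable: 2 d(√h)/dt = −0.0466/A, so √h = √h₀ − (0.0466/(2A)) t.
t = 2A(√h₀ − √h)/0.0466 = 2·1.79·(√5.52 − √2.86)/0.0466
  = 3.5800 × (2.3495 − 1.6912) / 0.0466 = 50.574 s.

50.6 s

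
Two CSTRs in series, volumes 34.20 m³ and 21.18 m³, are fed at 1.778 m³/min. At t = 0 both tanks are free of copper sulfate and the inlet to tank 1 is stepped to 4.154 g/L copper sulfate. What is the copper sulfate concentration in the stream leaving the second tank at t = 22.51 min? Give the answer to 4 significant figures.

1.790 g/L

Species balance on tank i: dCᵢ/dt = (Cᵢ₋₁ − Cᵢ)/τᵢ with τᵢ = Vᵢ/Q.
τ₁ = 34.20/1.778 = 19.2351 min; τ₂ = 21.18/1.778 = 11.9123 min.
Tank 1: C₁ = C_in(1 − e^(−t/τ₁)). Tank 2 (τ₁ ≠ τ₂): C₂ = C_in[1 − (τ₁ e^(−t/τ₁) − τ₂ e^(−t/τ₂))/(τ₁ − τ₂)].
At t = 22.51: e^(−t/τ₁) = 0.310287, e^(−t/τ₂) = 0.151125.
C₂ = 4.154·[1 − (19.2351·0.310287 − 11.9123·0.151125)/(7.32283)] = 4.154·0.430799 = 1.78954 g/L.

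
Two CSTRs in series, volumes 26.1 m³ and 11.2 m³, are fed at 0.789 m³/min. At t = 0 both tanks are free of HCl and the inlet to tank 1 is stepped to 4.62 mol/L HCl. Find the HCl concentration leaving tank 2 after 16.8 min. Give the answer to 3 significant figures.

0.813 mol/L

Time constants: τᵢ = Vᵢ/Q for each well-mixed tank.
τ₁ = 26.1/0.789 = 33.080 min; τ₂ = 11.2/0.789 = 14.195 min.
Solving the cascade with C₁(0)=C₂(0)=0 gives C₂(t) = C_in[1 − (τ₁ e^(−t/τ₁) − τ₂ e^(−t/τ₂))/(τ₁ − τ₂)].
At t = 16.8: e^(−t/τ₁) = 0.60178, e^(−t/τ₂) = 0.30621.
C₂ = 4.62·[1 − (33.080·0.60178 − 14.195·0.30621)/(18.885)] = 4.62·0.17604 = 0.81331 mol/L.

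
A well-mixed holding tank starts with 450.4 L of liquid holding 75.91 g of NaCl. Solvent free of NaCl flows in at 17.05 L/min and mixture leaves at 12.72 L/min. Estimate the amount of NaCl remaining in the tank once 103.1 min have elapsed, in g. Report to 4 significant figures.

Total volume: dV/dt = Q_in − Q_out = 4.33000 L/min, so V(t) = 450.4 + 4.33000 t and V(103.1) = 896.823 L.
Species balance (pure solvent in): dm/dt = −Q_out · m/V(t).
dm/m = −Q_out dt/(V₀ + 4.33000 t); integrating gives ln(m/m₀) = −(Q_out/(Q_in−Q_out)) ln(V/V₀).
m = m₀ (V₀/V)^(Q_out/(Q_in−Q_out)) = 75.91 × (450.4/896.823)^(2.93764) = 10.0375 g.

10.04 g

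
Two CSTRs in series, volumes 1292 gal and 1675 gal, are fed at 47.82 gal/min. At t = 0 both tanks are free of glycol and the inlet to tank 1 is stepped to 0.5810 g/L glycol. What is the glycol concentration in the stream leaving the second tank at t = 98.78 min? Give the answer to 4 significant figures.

0.4802 g/L

Each tank obeys Vᵢ dCᵢ/dt = Q(Cᵢ₋₁ − Cᵢ), so τᵢ = Vᵢ/Q.
τ₁ = 1292/47.82 = 27.0180 min; τ₂ = 1675/47.82 = 35.0272 min.
Solving the cascade with C₁(0)=C₂(0)=0 gives C₂(t) = C_in[1 − (τ₁ e^(−t/τ₁) − τ₂ e^(−t/τ₂))/(τ₁ − τ₂)].
At t = 98.78: e^(−t/τ₁) = 0.0258335, e^(−t/τ₂) = 0.0596003.
C₂ = 0.5810·[1 − (27.0180·0.0258335 − 35.0272·0.0596003)/(-8.00920)] = 0.5810·0.826492 = 0.480192 g/L.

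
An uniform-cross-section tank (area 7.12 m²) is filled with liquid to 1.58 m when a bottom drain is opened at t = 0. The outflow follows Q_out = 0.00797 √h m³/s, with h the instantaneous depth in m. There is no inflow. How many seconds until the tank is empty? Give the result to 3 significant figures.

2250 s

A dh/dt = −Q_out = −0.00797 √h.
∫ h^(−1/2) dh = −(0.00797/A) ∫ dt, giving 2√h = 2√h₀ − (0.00797/A) t.
Tank is empty when √h = 0: t_empty = 2A√h₀/0.00797.
t_empty = 2·7.12·√1.58/0.00797 = 14.240·1.2570/0.00797 = 2245.8 s.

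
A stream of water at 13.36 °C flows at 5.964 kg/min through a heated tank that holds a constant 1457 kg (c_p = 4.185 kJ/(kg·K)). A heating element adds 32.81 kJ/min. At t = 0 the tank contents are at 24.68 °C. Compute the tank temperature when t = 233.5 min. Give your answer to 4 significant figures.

First-law balance (no shaft work): M c_p dT/dt = ṁ c_p (T_in − T) + 32.81.
τ = M/ṁ = 244.299 min; T_ss = T_in + Q̇/(ṁ c_p) = 13.36 + 32.81/(5.964·4.185) = 14.6745 °C.
This is linear first-order; T(t) = T_ss + (T₀ − T_ss) e^(−t/τ).
T(233.5) = 14.6745 + (10.0055)·e^(−233.5/244.299) = 14.6745 + (10.0055)·0.384506 = 18.5217 °C.

18.52 °C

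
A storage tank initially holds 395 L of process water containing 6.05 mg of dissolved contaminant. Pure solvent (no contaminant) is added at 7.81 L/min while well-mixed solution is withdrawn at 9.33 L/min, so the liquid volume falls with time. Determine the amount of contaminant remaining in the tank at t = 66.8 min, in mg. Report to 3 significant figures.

0.977 mg

Let m(t) be the amount of contaminant. Volume: V(t) = V₀ + (Q_in − Q_out) t = 395 − 1.5200 t; V(66.8) = 293.46 L.
No contaminant enters, so dm/dt = −Q_out · (m/V).
dm/m = −Q_out dt/(V₀ − 1.5200 t); integrating gives ln(m/m₀) = −(Q_out/(Q_in−Q_out)) ln(V/V₀).
m = m₀ (V₀/V)^(Q_out/(Q_in−Q_out)) = 6.05 × (395/293.46)^(-6.1382) = 0.97650 mg.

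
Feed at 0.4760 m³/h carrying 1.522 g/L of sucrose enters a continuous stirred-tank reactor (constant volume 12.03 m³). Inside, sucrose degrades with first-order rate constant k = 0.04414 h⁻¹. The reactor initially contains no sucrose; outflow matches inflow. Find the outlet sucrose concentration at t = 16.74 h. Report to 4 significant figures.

Accumulation = in − out − consumed: V dC/dt = Q C_in − Q C − k V C.
dC/dt = (Q/V) C_in − (Q/V + k) C; effective rate a = Q/V + k = 0.0395677 + 0.04414 = 0.0837077 h⁻¹.
C_ss = Q C_in/(Q + kV) = 0.719433 g/L; C(t) = C_ss + (C₀ − C_ss) e^(−a t).
C(16.74) = 0.719433 + (-0.719433)·e^(−0.0837077·16.74) = 0.719433 + (-0.719433)·0.246285 = 0.542248 g/L.

0.5422 g/L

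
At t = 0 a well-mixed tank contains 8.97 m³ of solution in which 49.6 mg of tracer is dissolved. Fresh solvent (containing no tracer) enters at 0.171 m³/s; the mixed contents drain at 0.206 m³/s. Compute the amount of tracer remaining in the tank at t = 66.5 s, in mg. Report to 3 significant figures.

8.46 mg

Total volume: dV/dt = Q_in − Q_out = -0.035000 m³/s, so V(t) = 8.97 − 0.035000 t and V(66.5) = 6.6425 m³.
No tracer enters, so dm/dt = −Q_out · (m/V).
Separate: dm/m = −Q_out dt/V(t) ⇒ ln(m/m₀) = −(Q_out/(Q_in−Q_out)) ln(V/V₀).
m = m₀ (V₀/V)^(Q_out/(Q_in−Q_out)) = 49.6 × (8.97/6.6425)^(-5.8857) = 8.4650 mg.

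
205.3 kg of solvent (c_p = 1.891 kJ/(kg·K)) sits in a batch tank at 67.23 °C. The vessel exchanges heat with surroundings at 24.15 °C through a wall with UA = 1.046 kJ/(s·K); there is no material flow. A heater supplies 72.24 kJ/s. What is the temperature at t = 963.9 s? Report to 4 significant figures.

91.28 °C

M c_p dT/dt = −UA(T − T_amb) + Q̇.
dT/dt = (T_ss − T)/τ with T_ss = T_amb + Q̇/UA = 24.15 + 72.24/1.046 = 93.2131 °C, τ = M c_p/UA = 205.3·1.891/1.046 = 371.149 s.
T approaches T_ss exponentially: T(t) = T_ss + (T₀ − T_ss) e^(−t/τ).
T(963.9) = 93.2131 + (-25.9831)·0.0744917 = 91.2776 °C.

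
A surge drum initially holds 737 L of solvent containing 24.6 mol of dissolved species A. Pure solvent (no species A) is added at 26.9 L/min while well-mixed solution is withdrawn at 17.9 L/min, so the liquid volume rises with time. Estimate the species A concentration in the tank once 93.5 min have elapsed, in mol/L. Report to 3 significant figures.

Let m(t) be the amount of species A. Volume: V(t) = V₀ + (Q_in − Q_out) t = 737 + 9.0000 t; V(93.5) = 1578.5 L.
Solute balance: dm/dt = 0 − Q_out C = −Q_out m/V(t).
dm/m = −Q_out dt/(V₀ + 9.0000 t); integrating gives ln(m/m₀) = −(Q_out/(Q_in−Q_out)) ln(V/V₀).
m = m₀ (V₀/V)^(Q_out/(Q_in−Q_out)) = 24.6 × (737/1578.5)^(1.9889) = 5.4082 mol.
C = m/V = 5.4082/1578.5 = 0.0034262 mol/L.

0.00343 mol/L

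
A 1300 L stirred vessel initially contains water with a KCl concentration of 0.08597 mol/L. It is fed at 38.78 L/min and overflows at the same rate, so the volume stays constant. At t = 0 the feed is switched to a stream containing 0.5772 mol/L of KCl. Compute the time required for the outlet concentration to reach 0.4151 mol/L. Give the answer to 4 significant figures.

Species balance: V dC/dt = Q(C_in − C) ⇒ τ = V/Q = 33.5224 min.
C(t) = C_in + (C₀ − C_in) e^(−t/τ). Set C = 0.4151 and solve for t:
e^(−t/τ) = (C − C_in)/(C₀ − C_in) = (0.4151 − 0.5772)/(0.08597 − 0.5772) = 0.329988
t = −τ ln(…) = 33.5224 × 1.10870 = 37.1663 min.

37.17 min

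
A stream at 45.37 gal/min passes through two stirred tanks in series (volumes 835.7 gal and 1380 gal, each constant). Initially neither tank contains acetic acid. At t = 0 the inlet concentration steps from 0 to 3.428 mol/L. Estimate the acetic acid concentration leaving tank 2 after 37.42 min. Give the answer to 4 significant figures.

Species balance on tank i: dCᵢ/dt = (Cᵢ₋₁ − Cᵢ)/τᵢ with τᵢ = Vᵢ/Q.
τ₁ = 835.7/45.37 = 18.4197 min; τ₂ = 1380/45.37 = 30.4166 min.
Tank 1: C₁ = C_in(1 − e^(−t/τ₁)). Tank 2 (τ₁ ≠ τ₂): C₂ = C_in[1 − (τ₁ e^(−t/τ₁) − τ₂ e^(−t/τ₂))/(τ₁ − τ₂)].
At t = 37.42: e^(−t/τ₁) = 0.131135, e^(−t/τ₂) = 0.292219.
C₂ = 3.428·[1 − (18.4197·0.131135 − 30.4166·0.292219)/(-11.9969)] = 3.428·0.460458 = 1.57845 mol/L.

1.578 mol/L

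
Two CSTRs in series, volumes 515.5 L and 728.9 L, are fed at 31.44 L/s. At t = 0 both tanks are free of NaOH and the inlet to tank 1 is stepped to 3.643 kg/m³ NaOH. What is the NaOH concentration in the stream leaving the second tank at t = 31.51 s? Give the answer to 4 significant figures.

1.734 kg/m³

Time constants: τᵢ = Vᵢ/Q for each well-mixed tank.
τ₁ = 515.5/31.44 = 16.3963 s; τ₂ = 728.9/31.44 = 23.1838 s.
Tank 1: C₁ = C_in(1 − e^(−t/τ₁)). Tank 2 (τ₁ ≠ τ₂): C₂ = C_in[1 − (τ₁ e^(−t/τ₁) − τ₂ e^(−t/τ₂))/(τ₁ − τ₂)].
At t = 31.51: e^(−t/τ₁) = 0.146347, e^(−t/τ₂) = 0.256883.
C₂ = 3.643·[1 − (16.3963·0.146347 − 23.1838·0.256883)/(-6.78753)] = 3.643·0.476102 = 1.73444 kg/m³.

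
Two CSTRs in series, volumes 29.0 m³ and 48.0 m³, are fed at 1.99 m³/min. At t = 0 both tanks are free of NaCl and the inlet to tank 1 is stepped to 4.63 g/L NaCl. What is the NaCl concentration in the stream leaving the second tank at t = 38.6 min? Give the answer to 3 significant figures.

2.77 g/L

Time constants: τᵢ = Vᵢ/Q for each well-mixed tank.
τ₁ = 29.0/1.99 = 14.573 min; τ₂ = 48.0/1.99 = 24.121 min.
Solving the cascade with C₁(0)=C₂(0)=0 gives C₂(t) = C_in[1 − (τ₁ e^(−t/τ₁) − τ₂ e^(−t/τ₂))/(τ₁ − τ₂)].
At t = 38.6: e^(−t/τ₁) = 0.070739, e^(−t/τ₂) = 0.20184.
C₂ = 4.63·[1 − (14.573·0.070739 − 24.121·0.20184)/(-9.5477)] = 4.63·0.59806 = 2.7690 g/L.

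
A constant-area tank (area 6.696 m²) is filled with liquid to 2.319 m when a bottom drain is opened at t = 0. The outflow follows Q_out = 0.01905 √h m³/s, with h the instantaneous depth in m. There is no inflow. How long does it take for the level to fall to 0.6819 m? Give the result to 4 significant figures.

With no inflow, A dh/dt = −0.01905 √h.
∫ h^(−1/2) dh = −(0.01905/A) ∫ dt, giving 2√h = 2√h₀ − (0.01905/A) t.
t = 2A(√h₀ − √h)/0.01905 = 2·6.696·(√2.319 − √0.6819)/0.01905
  = 13.3920 × (1.52283 − 0.825772) / 0.01905 = 490.023 s.

490.0 s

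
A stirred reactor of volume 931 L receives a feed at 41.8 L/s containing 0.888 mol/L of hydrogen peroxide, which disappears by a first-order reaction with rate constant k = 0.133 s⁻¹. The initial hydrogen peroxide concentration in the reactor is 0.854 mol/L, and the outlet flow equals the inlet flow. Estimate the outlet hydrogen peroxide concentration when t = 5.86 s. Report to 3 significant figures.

0.446 mol/L

V dC/dt = Q(C_in − C) − k V C.
This is linear with rate a = Q/V + k = 0.17790 s⁻¹.
C_ss = Q C_in/(Q + kV) = 0.22411 mol/L; C(t) = C_ss + (C₀ − C_ss) e^(−a t).
C(5.86) = 0.22411 + (0.62989)·e^(−0.17790·5.86) = 0.22411 + (0.62989)·0.35258 = 0.44620 mol/L.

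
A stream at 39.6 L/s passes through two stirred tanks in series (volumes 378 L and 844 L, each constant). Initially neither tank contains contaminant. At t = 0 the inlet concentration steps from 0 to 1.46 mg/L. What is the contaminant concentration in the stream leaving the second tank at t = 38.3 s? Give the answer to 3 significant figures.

1.04 mg/L

Each tank obeys Vᵢ dCᵢ/dt = Q(Cᵢ₋₁ − Cᵢ), so τᵢ = Vᵢ/Q.
τ₁ = 378/39.6 = 9.5455 s; τ₂ = 844/39.6 = 21.313 s.
Tank 1: C₁ = C_in(1 − e^(−t/τ₁)). Tank 2 (τ₁ ≠ τ₂): C₂ = C_in[1 − (τ₁ e^(−t/τ₁) − τ₂ e^(−t/τ₂))/(τ₁ − τ₂)].
At t = 38.3: e^(−t/τ₁) = 0.018090, e^(−t/τ₂) = 0.16579.
C₂ = 1.46·[1 − (9.5455·0.018090 − 21.313·0.16579)/(-11.768)] = 1.46·0.71440 = 1.0430 mg/L.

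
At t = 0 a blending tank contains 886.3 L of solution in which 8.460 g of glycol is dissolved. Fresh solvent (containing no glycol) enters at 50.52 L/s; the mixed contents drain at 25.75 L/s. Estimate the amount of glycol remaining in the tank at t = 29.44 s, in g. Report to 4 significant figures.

Total volume: dV/dt = Q_in − Q_out = 24.7700 L/s, so V(t) = 886.3 + 24.7700 t and V(29.44) = 1615.53 L.
Species balance (pure solvent in): dm/dt = −Q_out · m/V(t).
Separate: dm/m = −Q_out dt/V(t) ⇒ ln(m/m₀) = −(Q_out/(Q_in−Q_out)) ln(V/V₀).
m = m₀ (V₀/V)^(Q_out/(Q_in−Q_out)) = 8.460 × (886.3/1615.53)^(1.03956) = 4.53232 g.

4.532 g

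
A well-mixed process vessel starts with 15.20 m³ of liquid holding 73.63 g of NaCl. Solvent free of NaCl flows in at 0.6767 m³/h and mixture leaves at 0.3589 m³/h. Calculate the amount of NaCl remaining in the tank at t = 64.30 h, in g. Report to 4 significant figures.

Total volume: dV/dt = Q_in − Q_out = 0.317800 m³/h, so V(t) = 15.20 + 0.317800 t and V(64.30) = 35.6345 m³.
No NaCl enters, so dm/dt = −Q_out · (m/V).
dm/m = −Q_out dt/(V₀ + 0.317800 t); integrating gives ln(m/m₀) = −(Q_out/(Q_in−Q_out)) ln(V/V₀).
m = m₀ (V₀/V)^(Q_out/(Q_in−Q_out)) = 73.63 × (15.20/35.6345)^(1.12933) = 28.1302 g.

28.13 g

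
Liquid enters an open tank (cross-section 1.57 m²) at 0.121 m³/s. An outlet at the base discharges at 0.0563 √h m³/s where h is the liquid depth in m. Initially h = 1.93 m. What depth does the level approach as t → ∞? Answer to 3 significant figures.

4.62 m

Level balance: A dh/dt = 0.121 − 0.0563 √h. Setting dh/dt = 0:
Q_in = 0.0563 √h_ss ⇒ √h_ss = 0.121/0.0563 = 2.1492.
h_ss = 2.1492² = 4.6191 m. (Since h₀ = 1.93 m < h_ss, the level will rise toward this value.)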